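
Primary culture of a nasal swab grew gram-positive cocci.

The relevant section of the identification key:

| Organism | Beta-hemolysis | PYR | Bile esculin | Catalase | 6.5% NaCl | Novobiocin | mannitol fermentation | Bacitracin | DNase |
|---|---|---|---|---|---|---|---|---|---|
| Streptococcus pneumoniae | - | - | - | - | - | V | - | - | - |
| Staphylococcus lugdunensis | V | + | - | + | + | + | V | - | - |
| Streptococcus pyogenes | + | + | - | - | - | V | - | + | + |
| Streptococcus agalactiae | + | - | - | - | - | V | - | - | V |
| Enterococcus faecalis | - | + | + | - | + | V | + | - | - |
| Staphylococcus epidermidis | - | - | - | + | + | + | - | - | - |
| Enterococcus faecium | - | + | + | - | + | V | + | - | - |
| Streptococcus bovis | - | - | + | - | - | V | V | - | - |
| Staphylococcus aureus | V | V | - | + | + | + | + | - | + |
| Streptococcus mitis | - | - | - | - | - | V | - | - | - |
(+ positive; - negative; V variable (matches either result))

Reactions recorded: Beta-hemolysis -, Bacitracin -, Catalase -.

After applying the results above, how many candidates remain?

5

Catalase -: excludes Staphylococcus lugdunensis, Staphylococcus epidermidis, Staphylococcus aureus — 7 left.
Beta-hemolysis -: excludes Streptococcus pyogenes, Streptococcus agalactiae — 5 left.
Bacitracin -: all 5 remaining candidates are consistent.
Still consistent: Enterococcus faecalis, Enterococcus faecium, Streptococcus bovis, Streptococcus mitis, Streptococcus pneumoniae.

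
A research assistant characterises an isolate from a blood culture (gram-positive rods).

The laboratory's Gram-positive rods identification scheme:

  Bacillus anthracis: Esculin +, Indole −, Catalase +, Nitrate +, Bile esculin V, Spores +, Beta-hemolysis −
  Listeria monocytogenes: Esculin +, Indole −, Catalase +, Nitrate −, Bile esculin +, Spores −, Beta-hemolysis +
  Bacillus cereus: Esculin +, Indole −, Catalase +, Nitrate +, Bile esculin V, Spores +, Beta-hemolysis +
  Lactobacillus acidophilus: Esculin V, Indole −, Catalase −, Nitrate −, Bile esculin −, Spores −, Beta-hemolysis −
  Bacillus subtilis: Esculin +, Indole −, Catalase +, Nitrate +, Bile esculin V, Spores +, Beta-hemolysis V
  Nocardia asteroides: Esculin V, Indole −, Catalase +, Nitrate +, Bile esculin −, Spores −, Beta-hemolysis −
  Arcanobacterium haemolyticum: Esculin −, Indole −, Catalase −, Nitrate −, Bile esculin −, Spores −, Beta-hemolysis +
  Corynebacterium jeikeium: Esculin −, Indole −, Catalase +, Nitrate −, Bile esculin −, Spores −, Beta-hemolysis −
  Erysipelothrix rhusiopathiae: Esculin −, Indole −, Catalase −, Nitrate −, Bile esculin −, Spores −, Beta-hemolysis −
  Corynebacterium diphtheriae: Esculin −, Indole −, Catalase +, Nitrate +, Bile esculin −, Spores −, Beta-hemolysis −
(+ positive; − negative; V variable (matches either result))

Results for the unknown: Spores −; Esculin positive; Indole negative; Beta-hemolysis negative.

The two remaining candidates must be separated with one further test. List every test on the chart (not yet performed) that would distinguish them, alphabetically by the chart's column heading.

Beta-hemolysis −: excludes Listeria monocytogenes, Bacillus cereus, Arcanobacterium haemolyticum — 7 left.
Esculin +: excludes Corynebacterium jeikeium, Erysipelothrix rhusiopathiae, Corynebacterium diphtheriae — 4 left.
Indole −: all 4 remaining candidates are consistent.
Spores −: excludes Bacillus anthracis, Bacillus subtilis — 2 left.
Two candidates remain: Lactobacillus acidophilus and Nocardia asteroides.
  Catalase: Lactobacillus acidophilus −, Nocardia asteroides + — discriminates.
  Nitrate: Lactobacillus acidophilus −, Nocardia asteroides + — discriminates.
  Bile esculin: − vs − — same for both, does not separate.

Catalase, Nitrate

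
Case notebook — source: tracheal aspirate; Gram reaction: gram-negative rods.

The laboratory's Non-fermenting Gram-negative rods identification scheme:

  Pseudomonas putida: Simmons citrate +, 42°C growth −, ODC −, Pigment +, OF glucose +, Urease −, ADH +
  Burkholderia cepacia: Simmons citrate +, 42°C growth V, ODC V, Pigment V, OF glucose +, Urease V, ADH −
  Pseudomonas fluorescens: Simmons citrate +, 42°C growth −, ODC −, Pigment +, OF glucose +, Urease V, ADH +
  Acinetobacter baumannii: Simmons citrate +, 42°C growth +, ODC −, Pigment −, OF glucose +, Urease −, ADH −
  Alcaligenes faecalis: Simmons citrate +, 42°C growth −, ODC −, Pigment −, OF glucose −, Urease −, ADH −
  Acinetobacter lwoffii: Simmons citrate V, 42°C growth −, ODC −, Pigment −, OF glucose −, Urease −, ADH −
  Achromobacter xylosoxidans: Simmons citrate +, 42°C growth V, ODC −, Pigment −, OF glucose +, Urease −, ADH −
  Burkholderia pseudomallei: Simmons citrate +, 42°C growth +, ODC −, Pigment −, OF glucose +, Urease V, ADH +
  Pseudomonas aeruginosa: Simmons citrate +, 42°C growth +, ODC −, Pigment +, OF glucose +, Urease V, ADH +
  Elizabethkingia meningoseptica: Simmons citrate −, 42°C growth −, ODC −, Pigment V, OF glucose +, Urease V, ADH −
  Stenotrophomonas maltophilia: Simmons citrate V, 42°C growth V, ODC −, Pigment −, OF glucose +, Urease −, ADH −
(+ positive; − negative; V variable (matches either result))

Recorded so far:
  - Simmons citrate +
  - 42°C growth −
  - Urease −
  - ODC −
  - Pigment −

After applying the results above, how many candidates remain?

5

Simmons citrate +: excludes Elizabethkingia meningoseptica — 10 left.
ODC −: all 10 remaining candidates are consistent.
Urease −: all 10 remaining candidates are consistent.
Pigment −: excludes Pseudomonas putida, Pseudomonas fluorescens, Pseudomonas aeruginosa — 7 left.
42°C growth −: excludes Acinetobacter baumannii, Burkholderia pseudomallei — 5 left.
Still consistent: Achromobacter xylosoxidans, Acinetobacter lwoffii, Alcaligenes faecalis, Burkholderia cepacia, Stenotrophomonas maltophilia.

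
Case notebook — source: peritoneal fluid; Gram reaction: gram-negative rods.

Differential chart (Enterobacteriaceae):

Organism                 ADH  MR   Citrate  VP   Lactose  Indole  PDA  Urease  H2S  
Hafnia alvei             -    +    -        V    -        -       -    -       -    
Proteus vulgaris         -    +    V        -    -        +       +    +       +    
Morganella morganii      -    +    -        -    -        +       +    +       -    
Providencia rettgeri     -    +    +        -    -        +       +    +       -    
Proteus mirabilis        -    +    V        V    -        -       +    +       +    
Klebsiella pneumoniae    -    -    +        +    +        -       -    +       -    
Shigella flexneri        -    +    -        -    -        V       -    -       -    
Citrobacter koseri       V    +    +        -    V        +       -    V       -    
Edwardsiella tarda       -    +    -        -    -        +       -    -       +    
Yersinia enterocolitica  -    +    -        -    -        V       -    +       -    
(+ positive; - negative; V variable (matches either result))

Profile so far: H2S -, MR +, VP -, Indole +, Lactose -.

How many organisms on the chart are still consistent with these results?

VP -: excludes Klebsiella pneumoniae — 9 left.
Lactose -: all 9 remaining candidates are consistent.
H2S -: excludes Proteus vulgaris, Proteus mirabilis, Edwardsiella tarda — 6 left.
MR +: all 6 remaining candidates are consistent.
Indole +: excludes Hafnia alvei — 5 left.
Still consistent: Citrobacter koseri, Morganella morganii, Providencia rettgeri, Shigella flexneri, Yersinia enterocolitica.

5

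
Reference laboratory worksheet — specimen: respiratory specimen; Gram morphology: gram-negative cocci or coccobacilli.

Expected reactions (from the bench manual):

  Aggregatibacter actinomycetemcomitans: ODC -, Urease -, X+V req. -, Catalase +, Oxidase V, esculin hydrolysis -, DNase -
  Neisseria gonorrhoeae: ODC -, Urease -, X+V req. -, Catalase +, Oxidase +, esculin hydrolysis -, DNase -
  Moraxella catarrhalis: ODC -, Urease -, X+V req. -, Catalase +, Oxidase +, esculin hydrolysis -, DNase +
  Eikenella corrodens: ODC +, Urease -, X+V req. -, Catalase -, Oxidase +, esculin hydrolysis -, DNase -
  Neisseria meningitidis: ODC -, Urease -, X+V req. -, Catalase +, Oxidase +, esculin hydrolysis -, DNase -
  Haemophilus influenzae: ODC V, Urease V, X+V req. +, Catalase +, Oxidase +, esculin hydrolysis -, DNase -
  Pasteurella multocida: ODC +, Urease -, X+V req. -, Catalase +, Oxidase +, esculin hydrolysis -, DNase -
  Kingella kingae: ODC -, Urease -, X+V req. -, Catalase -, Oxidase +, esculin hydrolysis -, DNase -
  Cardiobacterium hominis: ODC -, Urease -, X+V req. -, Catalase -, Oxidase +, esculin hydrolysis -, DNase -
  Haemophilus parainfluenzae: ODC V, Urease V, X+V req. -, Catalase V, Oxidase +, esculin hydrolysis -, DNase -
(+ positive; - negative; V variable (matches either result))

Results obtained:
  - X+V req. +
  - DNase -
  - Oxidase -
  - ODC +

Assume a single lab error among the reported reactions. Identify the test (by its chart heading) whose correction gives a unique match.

As reported, no row in the chart matches all 4 reactions.
Reversing Oxidase (to +) → unique match: Haemophilus influenzae.
Reversing DNase → still no organism matches.
Reversing X+V req. → still no organism matches.
Reversing ODC → still no organism matches.

Oxidase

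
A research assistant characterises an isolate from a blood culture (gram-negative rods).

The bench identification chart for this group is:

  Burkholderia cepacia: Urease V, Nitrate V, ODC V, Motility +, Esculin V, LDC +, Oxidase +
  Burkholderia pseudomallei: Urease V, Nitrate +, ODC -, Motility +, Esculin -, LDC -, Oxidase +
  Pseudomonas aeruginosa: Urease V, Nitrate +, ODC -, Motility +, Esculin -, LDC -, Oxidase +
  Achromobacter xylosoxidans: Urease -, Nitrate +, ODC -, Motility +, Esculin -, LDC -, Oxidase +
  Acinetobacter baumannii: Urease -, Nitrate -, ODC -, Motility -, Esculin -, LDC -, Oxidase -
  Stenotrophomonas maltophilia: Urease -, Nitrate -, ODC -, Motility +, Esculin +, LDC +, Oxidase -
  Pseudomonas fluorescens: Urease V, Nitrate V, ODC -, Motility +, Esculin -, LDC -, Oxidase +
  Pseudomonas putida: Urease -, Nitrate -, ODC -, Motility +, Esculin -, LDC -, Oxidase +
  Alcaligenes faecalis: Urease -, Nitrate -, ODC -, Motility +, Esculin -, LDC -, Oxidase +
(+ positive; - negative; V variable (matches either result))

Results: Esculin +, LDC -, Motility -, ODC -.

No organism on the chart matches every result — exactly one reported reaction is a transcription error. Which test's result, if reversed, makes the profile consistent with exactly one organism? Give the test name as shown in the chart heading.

Esculin

As reported, no row in the chart matches all 4 reactions.
Reversing Motility → still no organism matches.
Reversing LDC → still no organism matches.
Reversing ODC → still no organism matches.
Reversing Esculin (to -) → unique match: Acinetobacter baumannii.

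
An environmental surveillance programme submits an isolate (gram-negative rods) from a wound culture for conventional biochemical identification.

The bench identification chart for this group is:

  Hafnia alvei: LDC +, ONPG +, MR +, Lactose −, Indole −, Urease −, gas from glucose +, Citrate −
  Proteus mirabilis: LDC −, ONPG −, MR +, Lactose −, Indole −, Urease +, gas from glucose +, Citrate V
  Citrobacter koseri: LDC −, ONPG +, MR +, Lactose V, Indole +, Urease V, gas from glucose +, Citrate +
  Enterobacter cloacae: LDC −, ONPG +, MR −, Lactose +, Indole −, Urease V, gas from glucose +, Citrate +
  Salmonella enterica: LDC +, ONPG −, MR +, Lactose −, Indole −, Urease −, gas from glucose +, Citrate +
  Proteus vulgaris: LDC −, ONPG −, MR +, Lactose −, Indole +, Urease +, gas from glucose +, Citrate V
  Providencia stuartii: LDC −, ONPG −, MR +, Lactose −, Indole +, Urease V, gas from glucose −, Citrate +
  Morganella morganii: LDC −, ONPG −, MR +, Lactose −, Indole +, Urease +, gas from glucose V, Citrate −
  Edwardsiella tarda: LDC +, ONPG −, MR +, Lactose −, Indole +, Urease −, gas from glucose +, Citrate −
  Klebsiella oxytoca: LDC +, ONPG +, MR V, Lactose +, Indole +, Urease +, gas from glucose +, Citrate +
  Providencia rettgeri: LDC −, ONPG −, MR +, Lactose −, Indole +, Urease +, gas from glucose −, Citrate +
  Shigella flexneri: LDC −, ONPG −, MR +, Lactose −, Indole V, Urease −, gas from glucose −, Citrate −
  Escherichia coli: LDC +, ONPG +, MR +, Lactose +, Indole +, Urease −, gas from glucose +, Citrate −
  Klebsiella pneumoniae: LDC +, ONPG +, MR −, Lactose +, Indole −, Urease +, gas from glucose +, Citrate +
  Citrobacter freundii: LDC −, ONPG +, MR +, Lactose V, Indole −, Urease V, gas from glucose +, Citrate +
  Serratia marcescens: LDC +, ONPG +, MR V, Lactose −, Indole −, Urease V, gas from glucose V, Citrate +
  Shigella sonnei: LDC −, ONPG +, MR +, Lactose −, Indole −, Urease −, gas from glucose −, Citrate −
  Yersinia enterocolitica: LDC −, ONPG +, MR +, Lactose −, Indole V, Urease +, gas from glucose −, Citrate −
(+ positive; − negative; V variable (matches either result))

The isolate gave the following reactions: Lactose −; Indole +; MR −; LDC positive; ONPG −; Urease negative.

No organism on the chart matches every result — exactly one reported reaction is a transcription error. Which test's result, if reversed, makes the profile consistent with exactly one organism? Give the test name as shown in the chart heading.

MR

As reported, no row in the chart matches all 6 reactions.
Reversing Urease → still no organism matches.
Reversing Indole → still no organism matches.
Reversing Lactose → still no organism matches.
Reversing ONPG → still no organism matches.
Reversing MR (to +) → unique match: Edwardsiella tarda.
Reversing LDC → still no organism matches.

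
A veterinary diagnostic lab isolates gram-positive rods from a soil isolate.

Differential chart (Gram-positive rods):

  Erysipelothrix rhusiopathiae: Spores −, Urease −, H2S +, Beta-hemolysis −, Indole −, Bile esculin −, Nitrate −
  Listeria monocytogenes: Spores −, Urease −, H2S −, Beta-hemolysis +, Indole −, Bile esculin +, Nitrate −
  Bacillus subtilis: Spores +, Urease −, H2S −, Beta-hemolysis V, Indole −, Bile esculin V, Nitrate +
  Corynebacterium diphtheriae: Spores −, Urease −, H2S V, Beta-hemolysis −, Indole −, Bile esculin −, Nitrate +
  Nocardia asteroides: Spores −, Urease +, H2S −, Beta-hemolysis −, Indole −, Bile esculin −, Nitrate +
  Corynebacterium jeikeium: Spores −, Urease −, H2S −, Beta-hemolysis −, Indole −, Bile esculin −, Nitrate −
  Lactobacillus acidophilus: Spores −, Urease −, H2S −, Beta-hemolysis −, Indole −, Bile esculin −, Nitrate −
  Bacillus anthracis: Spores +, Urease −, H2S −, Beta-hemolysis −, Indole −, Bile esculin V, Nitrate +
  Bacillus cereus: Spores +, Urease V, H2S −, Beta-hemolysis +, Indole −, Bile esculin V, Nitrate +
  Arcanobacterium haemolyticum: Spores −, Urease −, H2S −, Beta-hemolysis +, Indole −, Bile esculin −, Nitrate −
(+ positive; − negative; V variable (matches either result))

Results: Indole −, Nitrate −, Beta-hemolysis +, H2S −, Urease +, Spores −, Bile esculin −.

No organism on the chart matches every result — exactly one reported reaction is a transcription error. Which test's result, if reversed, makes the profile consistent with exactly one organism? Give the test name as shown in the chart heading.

As reported, no row in the chart matches all 7 reactions.
Reversing Urease (to −) → unique match: Arcanobacterium haemolyticum.
Reversing Beta-hemolysis → still no organism matches.
Reversing Bile esculin → still no organism matches.
Reversing H2S → still no organism matches.
Reversing Nitrate → still no organism matches.
Reversing Spores → still no organism matches.
Reversing Indole → still no organism matches.

Urease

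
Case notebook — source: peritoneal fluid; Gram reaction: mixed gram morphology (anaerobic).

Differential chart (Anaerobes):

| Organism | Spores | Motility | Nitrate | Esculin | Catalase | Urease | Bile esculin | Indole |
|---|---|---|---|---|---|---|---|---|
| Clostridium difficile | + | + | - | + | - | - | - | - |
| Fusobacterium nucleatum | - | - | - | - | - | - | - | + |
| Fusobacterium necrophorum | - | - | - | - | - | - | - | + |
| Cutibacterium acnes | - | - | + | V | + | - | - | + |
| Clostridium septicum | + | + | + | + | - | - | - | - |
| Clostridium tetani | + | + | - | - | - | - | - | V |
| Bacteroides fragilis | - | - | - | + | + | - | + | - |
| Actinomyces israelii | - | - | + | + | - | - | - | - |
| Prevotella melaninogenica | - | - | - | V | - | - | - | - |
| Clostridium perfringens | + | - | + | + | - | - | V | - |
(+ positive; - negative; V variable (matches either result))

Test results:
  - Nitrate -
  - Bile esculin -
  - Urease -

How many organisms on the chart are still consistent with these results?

Urease -: all 10 remaining candidates are consistent.
Nitrate -: excludes Cutibacterium acnes, Clostridium septicum, Actinomyces israelii, Clostridium perfringens — 6 left.
Bile esculin -: excludes Bacteroides fragilis — 5 left.
Still consistent: Clostridium difficile, Clostridium tetani, Fusobacterium necrophorum, Fusobacterium nucleatum, Prevotella melaninogenica.

5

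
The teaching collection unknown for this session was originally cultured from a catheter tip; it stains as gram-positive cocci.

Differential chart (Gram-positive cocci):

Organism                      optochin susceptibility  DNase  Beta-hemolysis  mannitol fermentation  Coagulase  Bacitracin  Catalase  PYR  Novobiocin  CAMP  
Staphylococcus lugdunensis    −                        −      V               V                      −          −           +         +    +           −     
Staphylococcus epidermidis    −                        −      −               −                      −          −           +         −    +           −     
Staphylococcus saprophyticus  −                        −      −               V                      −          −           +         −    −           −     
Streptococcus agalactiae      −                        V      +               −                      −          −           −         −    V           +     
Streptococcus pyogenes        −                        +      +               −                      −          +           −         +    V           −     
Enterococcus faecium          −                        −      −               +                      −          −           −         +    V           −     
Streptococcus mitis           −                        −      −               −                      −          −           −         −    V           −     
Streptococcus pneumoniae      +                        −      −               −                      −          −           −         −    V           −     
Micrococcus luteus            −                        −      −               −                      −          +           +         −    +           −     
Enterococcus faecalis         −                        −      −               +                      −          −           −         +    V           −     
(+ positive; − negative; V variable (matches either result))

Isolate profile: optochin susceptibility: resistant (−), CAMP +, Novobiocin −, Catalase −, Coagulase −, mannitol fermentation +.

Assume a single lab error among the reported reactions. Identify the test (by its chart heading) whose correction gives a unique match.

mannitol fermentation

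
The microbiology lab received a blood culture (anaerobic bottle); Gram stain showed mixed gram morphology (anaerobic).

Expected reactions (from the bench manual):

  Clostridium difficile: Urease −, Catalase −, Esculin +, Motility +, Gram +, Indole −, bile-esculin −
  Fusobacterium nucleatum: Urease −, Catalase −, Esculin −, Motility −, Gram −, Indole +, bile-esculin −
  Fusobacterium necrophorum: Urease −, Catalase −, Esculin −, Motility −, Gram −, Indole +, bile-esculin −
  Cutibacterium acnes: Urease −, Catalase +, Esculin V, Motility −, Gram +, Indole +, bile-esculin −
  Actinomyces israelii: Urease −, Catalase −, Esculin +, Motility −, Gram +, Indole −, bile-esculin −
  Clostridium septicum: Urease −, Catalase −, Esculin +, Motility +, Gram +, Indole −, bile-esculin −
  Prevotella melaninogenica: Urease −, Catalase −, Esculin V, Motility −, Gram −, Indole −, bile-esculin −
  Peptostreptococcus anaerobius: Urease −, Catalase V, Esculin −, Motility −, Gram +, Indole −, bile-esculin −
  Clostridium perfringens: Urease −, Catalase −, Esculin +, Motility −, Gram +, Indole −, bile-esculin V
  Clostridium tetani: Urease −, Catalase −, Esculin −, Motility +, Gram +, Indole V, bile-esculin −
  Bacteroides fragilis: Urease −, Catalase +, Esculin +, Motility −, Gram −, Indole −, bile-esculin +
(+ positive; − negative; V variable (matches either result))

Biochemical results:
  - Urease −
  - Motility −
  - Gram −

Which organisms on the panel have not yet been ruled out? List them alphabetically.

Bacteroides fragilis, Fusobacterium necrophorum, Fusobacterium nucleatum, Prevotella melaninogenica

Gram −: excludes 7 organisms — 4 left.
Motility −: all 4 remaining candidates are consistent.
Urease −: all 4 remaining candidates are consistent.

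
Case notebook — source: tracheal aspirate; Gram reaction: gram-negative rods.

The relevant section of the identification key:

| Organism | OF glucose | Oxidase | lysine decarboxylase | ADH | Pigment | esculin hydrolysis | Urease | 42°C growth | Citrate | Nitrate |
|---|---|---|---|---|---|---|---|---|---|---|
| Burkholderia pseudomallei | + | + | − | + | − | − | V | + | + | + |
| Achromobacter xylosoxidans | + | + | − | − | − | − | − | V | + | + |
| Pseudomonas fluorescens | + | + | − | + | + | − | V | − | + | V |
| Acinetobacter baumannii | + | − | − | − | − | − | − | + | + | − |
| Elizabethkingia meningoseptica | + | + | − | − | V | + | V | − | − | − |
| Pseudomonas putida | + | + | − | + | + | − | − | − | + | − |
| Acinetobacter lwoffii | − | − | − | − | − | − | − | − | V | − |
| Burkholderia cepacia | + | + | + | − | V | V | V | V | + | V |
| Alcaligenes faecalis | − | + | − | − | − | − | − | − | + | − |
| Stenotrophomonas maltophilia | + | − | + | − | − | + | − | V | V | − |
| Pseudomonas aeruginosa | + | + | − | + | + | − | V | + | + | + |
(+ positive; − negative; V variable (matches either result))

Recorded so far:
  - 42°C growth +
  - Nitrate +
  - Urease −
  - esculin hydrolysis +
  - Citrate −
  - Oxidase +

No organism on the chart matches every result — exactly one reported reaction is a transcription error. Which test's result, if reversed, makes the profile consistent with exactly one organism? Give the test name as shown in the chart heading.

Citrate

As reported, no row in the chart matches all 6 reactions.
Reversing esculin hydrolysis → still no organism matches.
Reversing Oxidase → still no organism matches.
Reversing Urease → still no organism matches.
Reversing 42°C growth → still no organism matches.
Reversing Nitrate → still no organism matches.
Reversing Citrate (to +) → unique match: Burkholderia cepacia.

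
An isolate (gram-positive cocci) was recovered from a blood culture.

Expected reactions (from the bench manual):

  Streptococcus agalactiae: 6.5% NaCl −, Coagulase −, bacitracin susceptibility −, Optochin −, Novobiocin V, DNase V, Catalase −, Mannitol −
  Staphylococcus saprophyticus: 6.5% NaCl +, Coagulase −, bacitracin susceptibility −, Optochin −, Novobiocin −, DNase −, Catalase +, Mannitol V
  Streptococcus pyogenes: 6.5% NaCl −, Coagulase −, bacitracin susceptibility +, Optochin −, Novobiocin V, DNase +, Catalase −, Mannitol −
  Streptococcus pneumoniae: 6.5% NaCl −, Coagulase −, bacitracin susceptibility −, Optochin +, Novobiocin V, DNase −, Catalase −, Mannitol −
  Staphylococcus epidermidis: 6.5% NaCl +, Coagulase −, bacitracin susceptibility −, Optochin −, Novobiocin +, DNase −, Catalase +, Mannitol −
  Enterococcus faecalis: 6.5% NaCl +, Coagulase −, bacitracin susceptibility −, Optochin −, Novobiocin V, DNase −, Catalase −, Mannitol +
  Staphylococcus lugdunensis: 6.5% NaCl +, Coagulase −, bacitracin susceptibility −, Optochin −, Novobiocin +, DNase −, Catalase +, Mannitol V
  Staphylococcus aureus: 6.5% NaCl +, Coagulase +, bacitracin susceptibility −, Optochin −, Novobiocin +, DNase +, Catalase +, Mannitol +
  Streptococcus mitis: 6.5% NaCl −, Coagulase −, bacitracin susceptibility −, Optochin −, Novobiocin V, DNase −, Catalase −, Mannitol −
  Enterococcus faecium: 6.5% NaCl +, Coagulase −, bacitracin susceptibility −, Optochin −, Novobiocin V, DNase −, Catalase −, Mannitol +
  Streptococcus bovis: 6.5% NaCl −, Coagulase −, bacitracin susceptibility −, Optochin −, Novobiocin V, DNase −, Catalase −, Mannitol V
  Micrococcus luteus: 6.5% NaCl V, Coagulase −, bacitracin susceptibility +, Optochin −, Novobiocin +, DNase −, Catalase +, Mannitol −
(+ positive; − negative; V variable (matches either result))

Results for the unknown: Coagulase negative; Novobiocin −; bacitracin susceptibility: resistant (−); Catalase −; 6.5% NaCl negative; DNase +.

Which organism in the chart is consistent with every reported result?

DNase +: excludes 9 organisms — 3 left.
Catalase −: excludes Staphylococcus aureus — 2 left.
6.5% NaCl −: all 2 remaining candidates are consistent.
Coagulase −: all 2 remaining candidates are consistent.
bacitracin susceptibility −: excludes Streptococcus pyogenes — 1 left.
Novobiocin −: the one remaining candidate is consistent.

Streptococcus agalactiae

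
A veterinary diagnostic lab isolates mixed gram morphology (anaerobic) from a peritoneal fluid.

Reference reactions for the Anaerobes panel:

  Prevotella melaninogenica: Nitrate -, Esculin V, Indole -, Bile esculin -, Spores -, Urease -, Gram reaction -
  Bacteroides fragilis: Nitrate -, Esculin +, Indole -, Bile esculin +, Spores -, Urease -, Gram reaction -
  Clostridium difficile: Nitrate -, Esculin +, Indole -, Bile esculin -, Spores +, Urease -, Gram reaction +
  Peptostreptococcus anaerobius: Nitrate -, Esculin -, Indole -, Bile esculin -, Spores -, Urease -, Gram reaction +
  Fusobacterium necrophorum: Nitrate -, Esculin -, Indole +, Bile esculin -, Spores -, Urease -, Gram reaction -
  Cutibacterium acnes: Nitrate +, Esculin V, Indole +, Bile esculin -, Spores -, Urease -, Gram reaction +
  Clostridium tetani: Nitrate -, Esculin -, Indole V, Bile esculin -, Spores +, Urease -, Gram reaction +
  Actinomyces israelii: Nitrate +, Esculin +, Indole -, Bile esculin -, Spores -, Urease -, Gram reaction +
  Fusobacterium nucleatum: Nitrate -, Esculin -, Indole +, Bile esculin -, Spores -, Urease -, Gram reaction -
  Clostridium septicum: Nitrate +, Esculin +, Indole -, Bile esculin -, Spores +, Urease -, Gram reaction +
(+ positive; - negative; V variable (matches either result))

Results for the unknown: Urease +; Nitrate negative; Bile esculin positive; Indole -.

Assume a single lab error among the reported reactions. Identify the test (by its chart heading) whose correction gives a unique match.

Urease

As reported, no row in the chart matches all 4 reactions.
Reversing Nitrate → still no organism matches.
Reversing Bile esculin → still no organism matches.
Reversing Indole → still no organism matches.
Reversing Urease (to -) → unique match: Bacteroides fragilis.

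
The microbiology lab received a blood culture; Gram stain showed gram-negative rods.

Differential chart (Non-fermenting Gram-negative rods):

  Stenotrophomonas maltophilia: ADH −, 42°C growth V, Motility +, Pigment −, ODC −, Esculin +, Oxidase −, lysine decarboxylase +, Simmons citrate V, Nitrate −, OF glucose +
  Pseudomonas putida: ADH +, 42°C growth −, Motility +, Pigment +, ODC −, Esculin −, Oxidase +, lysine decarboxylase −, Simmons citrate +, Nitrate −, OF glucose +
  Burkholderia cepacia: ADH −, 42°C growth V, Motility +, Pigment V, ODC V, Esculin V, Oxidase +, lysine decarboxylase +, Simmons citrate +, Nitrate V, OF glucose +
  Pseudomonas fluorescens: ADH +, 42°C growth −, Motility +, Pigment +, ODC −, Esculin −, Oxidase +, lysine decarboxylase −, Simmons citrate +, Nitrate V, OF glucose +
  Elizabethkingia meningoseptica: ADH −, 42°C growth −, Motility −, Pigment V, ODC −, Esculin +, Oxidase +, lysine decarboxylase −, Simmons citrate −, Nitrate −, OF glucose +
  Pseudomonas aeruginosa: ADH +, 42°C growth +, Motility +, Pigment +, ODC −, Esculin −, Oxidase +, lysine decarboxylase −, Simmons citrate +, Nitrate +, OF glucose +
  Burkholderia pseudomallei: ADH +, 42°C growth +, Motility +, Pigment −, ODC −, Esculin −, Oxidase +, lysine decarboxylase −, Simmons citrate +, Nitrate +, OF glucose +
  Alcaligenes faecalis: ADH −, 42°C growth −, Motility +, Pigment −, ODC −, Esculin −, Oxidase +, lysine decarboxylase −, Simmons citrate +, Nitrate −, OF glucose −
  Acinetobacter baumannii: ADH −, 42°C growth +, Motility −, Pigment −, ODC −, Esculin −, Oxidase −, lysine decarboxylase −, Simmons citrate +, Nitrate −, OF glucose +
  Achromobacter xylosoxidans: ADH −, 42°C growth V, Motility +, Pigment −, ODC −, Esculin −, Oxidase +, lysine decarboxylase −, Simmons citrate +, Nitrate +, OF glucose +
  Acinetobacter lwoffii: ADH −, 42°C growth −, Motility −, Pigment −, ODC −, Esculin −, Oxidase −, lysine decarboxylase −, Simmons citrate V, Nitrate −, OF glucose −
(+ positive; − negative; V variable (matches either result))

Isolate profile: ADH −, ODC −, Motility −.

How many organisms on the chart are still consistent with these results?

3

Motility −: excludes 8 organisms — 3 left.
ADH −: all 3 remaining candidates are consistent.
ODC −: all 3 remaining candidates are consistent.
Still consistent: Acinetobacter baumannii, Acinetobacter lwoffii, Elizabethkingia meningoseptica.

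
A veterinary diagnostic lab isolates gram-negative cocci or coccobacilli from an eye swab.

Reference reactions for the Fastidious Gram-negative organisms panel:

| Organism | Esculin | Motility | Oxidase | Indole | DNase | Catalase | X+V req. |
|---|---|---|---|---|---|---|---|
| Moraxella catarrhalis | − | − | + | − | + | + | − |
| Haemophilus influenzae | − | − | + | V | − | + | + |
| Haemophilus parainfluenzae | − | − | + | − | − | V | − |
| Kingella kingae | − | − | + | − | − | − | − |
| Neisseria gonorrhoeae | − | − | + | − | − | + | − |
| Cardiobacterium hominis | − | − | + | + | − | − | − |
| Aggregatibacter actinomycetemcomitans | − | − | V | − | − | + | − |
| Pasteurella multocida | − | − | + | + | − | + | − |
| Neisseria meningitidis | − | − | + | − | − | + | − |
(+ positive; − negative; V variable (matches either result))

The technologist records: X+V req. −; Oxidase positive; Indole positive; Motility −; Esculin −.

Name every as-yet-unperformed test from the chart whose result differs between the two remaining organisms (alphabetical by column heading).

Catalase

Motility −: all 9 remaining candidates are consistent.
Indole +: excludes 6 organisms — 3 left.
Oxidase +: all 3 remaining candidates are consistent.
Esculin −: all 3 remaining candidates are consistent.
X+V req. −: excludes Haemophilus influenzae — 2 left.
Two candidates remain: Cardiobacterium hominis and Pasteurella multocida.
  DNase: − vs − — same for both, does not separate.
  Catalase: Cardiobacterium hominis −, Pasteurella multocida + — discriminates.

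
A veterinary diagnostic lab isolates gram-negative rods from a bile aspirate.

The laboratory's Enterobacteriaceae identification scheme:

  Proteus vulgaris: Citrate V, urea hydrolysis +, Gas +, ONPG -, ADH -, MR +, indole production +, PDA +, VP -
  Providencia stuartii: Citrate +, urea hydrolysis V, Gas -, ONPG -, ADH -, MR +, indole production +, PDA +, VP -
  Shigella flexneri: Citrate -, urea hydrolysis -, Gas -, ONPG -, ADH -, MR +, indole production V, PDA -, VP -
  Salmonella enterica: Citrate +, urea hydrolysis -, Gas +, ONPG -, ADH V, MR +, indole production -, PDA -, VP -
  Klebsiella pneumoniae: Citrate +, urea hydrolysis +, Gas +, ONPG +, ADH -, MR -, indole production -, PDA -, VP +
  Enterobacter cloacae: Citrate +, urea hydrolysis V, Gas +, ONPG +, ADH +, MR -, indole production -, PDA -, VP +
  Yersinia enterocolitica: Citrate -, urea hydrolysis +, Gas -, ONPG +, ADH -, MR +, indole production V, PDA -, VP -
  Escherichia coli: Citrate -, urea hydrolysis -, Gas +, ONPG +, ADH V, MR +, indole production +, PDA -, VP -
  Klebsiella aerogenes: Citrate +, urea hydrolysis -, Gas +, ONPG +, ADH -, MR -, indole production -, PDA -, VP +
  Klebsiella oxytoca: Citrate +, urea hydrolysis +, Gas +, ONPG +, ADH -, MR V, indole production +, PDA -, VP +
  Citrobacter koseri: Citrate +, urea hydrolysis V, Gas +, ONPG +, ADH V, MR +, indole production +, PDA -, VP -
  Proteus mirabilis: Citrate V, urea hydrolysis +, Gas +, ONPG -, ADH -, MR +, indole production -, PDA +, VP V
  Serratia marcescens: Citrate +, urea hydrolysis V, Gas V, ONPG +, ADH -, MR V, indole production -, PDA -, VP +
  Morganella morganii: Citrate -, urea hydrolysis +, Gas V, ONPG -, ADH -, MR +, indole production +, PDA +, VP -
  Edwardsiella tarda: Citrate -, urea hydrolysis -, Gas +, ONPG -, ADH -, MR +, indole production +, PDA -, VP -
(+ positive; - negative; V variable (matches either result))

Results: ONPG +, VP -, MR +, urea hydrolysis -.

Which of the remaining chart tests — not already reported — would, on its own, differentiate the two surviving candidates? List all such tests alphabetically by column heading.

Citrate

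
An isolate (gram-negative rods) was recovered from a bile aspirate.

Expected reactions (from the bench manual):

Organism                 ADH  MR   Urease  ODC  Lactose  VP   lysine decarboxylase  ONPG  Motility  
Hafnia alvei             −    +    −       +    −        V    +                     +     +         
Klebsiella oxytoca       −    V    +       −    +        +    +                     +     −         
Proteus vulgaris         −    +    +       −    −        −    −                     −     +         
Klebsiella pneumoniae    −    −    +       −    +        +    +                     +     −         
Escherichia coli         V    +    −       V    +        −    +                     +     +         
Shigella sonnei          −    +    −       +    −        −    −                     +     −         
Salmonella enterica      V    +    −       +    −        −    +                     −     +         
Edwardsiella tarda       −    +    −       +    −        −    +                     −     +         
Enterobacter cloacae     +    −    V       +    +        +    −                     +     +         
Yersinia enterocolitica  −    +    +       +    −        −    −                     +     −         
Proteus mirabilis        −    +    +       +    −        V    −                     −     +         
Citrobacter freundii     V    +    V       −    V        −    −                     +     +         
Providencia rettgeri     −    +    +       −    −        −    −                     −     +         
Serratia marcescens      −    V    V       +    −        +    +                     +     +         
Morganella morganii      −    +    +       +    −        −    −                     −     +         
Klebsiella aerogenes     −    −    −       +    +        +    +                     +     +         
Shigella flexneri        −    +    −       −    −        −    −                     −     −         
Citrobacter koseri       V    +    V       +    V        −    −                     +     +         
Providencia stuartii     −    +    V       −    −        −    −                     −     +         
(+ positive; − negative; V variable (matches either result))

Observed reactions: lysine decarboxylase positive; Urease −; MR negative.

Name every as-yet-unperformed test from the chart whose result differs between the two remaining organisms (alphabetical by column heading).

lysine decarboxylase +: excludes 11 organisms — 8 left.
Urease −: excludes Klebsiella oxytoca, Klebsiella pneumoniae — 6 left.
MR −: excludes Hafnia alvei, Escherichia coli, Salmonella enterica, Edwardsiella tarda — 2 left.
Two candidates remain: Klebsiella aerogenes and Serratia marcescens.
  ADH: − vs − — same for both, does not separate.
  ODC: + vs + — same for both, does not separate.
  Lactose: Klebsiella aerogenes +, Serratia marcescens − — discriminates.
  VP: + vs + — same for both, does not separate.
  ONPG: + vs + — same for both, does not separate.
  Motility: + vs + — same for both, does not separate.

Lactose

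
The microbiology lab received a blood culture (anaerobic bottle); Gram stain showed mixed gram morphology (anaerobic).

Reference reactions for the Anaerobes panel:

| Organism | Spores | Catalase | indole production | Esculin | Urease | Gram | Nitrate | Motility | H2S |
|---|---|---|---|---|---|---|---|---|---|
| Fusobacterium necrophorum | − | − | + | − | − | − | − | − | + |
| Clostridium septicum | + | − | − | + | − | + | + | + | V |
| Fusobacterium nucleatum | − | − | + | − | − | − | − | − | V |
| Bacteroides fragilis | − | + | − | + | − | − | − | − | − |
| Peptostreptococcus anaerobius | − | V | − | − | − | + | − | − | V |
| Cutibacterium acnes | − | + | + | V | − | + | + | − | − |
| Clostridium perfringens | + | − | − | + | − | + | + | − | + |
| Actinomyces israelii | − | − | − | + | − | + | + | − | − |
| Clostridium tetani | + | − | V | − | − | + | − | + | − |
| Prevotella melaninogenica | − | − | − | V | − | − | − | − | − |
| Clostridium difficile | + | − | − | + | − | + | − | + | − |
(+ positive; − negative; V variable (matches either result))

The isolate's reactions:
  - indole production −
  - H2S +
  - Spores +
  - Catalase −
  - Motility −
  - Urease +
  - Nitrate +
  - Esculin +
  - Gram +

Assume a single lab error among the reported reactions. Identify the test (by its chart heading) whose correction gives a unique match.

As reported, no row in the chart matches all 9 reactions.
Reversing Nitrate → still no organism matches.
Reversing indole production → still no organism matches.
Reversing Gram → still no organism matches.
Reversing Motility → still no organism matches.
Reversing H2S → still no organism matches.
Reversing Catalase → still no organism matches.
Reversing Spores → still no organism matches.
Reversing Urease (to −) → unique match: Clostridium perfringens.
Reversing Esculin → still no organism matches.

Urease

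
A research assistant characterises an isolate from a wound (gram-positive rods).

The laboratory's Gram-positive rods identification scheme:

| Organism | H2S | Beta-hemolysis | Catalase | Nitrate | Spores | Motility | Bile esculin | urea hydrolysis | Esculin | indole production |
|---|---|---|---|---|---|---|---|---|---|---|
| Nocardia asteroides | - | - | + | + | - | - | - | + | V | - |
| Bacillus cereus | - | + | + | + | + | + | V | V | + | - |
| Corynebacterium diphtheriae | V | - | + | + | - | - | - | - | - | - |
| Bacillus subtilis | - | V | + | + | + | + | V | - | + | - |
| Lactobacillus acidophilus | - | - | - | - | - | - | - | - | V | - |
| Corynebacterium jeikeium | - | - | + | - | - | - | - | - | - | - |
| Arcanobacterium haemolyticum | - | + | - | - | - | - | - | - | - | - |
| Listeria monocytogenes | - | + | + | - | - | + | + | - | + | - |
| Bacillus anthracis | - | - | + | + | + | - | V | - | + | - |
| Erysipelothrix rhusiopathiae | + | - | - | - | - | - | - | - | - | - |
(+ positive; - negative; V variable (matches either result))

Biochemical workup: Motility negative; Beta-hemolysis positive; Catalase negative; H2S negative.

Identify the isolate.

Beta-hemolysis +: excludes 6 organisms — 4 left.
Catalase -: excludes Bacillus cereus, Bacillus subtilis, Listeria monocytogenes — 1 left.
Motility -: the one remaining candidate is consistent.
H2S -: the one remaining candidate is consistent.

Arcanobacterium haemolyticum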